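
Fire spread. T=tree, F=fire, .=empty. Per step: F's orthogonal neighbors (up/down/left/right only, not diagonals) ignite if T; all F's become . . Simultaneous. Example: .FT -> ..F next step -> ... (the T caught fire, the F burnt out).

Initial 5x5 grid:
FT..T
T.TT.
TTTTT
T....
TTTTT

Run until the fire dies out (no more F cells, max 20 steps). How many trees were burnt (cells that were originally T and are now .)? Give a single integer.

Answer: 15

Derivation:
Step 1: +2 fires, +1 burnt (F count now 2)
Step 2: +1 fires, +2 burnt (F count now 1)
Step 3: +2 fires, +1 burnt (F count now 2)
Step 4: +2 fires, +2 burnt (F count now 2)
Step 5: +3 fires, +2 burnt (F count now 3)
Step 6: +3 fires, +3 burnt (F count now 3)
Step 7: +1 fires, +3 burnt (F count now 1)
Step 8: +1 fires, +1 burnt (F count now 1)
Step 9: +0 fires, +1 burnt (F count now 0)
Fire out after step 9
Initially T: 16, now '.': 24
Total burnt (originally-T cells now '.'): 15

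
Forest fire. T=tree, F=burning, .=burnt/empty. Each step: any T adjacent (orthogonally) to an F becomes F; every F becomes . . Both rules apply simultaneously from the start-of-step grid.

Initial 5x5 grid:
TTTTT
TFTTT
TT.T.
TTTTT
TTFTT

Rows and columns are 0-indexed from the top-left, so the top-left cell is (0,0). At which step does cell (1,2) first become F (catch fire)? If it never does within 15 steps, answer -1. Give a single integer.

Step 1: cell (1,2)='F' (+7 fires, +2 burnt)
  -> target ignites at step 1
Step 2: cell (1,2)='.' (+8 fires, +7 burnt)
Step 3: cell (1,2)='.' (+5 fires, +8 burnt)
Step 4: cell (1,2)='.' (+1 fires, +5 burnt)
Step 5: cell (1,2)='.' (+0 fires, +1 burnt)
  fire out at step 5

1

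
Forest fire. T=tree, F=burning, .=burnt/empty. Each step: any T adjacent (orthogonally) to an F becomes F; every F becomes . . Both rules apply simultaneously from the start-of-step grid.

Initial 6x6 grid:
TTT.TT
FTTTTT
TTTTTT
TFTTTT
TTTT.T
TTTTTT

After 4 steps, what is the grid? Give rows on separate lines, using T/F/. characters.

Step 1: 7 trees catch fire, 2 burn out
  FTT.TT
  .FTTTT
  FFTTTT
  F.FTTT
  TFTT.T
  TTTTTT
Step 2: 7 trees catch fire, 7 burn out
  .FT.TT
  ..FTTT
  ..FTTT
  ...FTT
  F.FT.T
  TFTTTT
Step 3: 7 trees catch fire, 7 burn out
  ..F.TT
  ...FTT
  ...FTT
  ....FT
  ...F.T
  F.FTTT
Step 4: 4 trees catch fire, 7 burn out
  ....TT
  ....FT
  ....FT
  .....F
  .....T
  ...FTT

....TT
....FT
....FT
.....F
.....T
...FTT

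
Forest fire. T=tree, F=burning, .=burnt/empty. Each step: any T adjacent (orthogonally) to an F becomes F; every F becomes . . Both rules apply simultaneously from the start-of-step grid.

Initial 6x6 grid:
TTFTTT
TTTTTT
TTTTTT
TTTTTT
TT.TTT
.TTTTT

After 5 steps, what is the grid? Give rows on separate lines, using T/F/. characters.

Step 1: 3 trees catch fire, 1 burn out
  TF.FTT
  TTFTTT
  TTTTTT
  TTTTTT
  TT.TTT
  .TTTTT
Step 2: 5 trees catch fire, 3 burn out
  F...FT
  TF.FTT
  TTFTTT
  TTTTTT
  TT.TTT
  .TTTTT
Step 3: 6 trees catch fire, 5 burn out
  .....F
  F...FT
  TF.FTT
  TTFTTT
  TT.TTT
  .TTTTT
Step 4: 5 trees catch fire, 6 burn out
  ......
  .....F
  F...FT
  TF.FTT
  TT.TTT
  .TTTTT
Step 5: 5 trees catch fire, 5 burn out
  ......
  ......
  .....F
  F...FT
  TF.FTT
  .TTTTT

......
......
.....F
F...FT
TF.FTT
.TTTTT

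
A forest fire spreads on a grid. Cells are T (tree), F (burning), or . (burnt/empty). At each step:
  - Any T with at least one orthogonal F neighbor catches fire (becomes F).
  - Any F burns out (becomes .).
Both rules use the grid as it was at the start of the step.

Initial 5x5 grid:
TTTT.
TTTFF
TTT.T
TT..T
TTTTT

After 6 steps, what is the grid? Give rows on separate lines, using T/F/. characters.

Step 1: 3 trees catch fire, 2 burn out
  TTTF.
  TTF..
  TTT.F
  TT..T
  TTTTT
Step 2: 4 trees catch fire, 3 burn out
  TTF..
  TF...
  TTF..
  TT..F
  TTTTT
Step 3: 4 trees catch fire, 4 burn out
  TF...
  F....
  TF...
  TT...
  TTTTF
Step 4: 4 trees catch fire, 4 burn out
  F....
  .....
  F....
  TF...
  TTTF.
Step 5: 3 trees catch fire, 4 burn out
  .....
  .....
  .....
  F....
  TFF..
Step 6: 1 trees catch fire, 3 burn out
  .....
  .....
  .....
  .....
  F....

.....
.....
.....
.....
F....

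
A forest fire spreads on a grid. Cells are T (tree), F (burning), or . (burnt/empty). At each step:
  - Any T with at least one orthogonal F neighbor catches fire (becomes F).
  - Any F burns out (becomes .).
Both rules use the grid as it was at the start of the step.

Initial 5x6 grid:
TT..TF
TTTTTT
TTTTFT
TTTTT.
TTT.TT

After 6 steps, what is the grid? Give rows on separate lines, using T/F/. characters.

Step 1: 6 trees catch fire, 2 burn out
  TT..F.
  TTTTFF
  TTTF.F
  TTTTF.
  TTT.TT
Step 2: 4 trees catch fire, 6 burn out
  TT....
  TTTF..
  TTF...
  TTTF..
  TTT.FT
Step 3: 4 trees catch fire, 4 burn out
  TT....
  TTF...
  TF....
  TTF...
  TTT..F
Step 4: 4 trees catch fire, 4 burn out
  TT....
  TF....
  F.....
  TF....
  TTF...
Step 5: 4 trees catch fire, 4 burn out
  TF....
  F.....
  ......
  F.....
  TF....
Step 6: 2 trees catch fire, 4 burn out
  F.....
  ......
  ......
  ......
  F.....

F.....
......
......
......
F.....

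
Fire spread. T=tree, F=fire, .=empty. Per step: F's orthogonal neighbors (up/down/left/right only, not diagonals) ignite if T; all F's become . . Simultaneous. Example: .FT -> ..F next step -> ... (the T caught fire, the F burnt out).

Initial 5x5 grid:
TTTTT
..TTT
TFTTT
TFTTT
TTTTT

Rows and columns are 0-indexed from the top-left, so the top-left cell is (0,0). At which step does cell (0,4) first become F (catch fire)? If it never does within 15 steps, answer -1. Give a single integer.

Step 1: cell (0,4)='T' (+5 fires, +2 burnt)
Step 2: cell (0,4)='T' (+5 fires, +5 burnt)
Step 3: cell (0,4)='T' (+5 fires, +5 burnt)
Step 4: cell (0,4)='T' (+4 fires, +5 burnt)
Step 5: cell (0,4)='F' (+2 fires, +4 burnt)
  -> target ignites at step 5
Step 6: cell (0,4)='.' (+0 fires, +2 burnt)
  fire out at step 6

5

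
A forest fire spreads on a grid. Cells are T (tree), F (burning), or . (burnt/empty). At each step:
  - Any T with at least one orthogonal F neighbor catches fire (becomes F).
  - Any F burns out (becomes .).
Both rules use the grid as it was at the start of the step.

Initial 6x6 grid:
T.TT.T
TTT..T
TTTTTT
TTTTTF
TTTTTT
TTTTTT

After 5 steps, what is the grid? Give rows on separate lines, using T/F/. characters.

Step 1: 3 trees catch fire, 1 burn out
  T.TT.T
  TTT..T
  TTTTTF
  TTTTF.
  TTTTTF
  TTTTTT
Step 2: 5 trees catch fire, 3 burn out
  T.TT.T
  TTT..F
  TTTTF.
  TTTF..
  TTTTF.
  TTTTTF
Step 3: 5 trees catch fire, 5 burn out
  T.TT.F
  TTT...
  TTTF..
  TTF...
  TTTF..
  TTTTF.
Step 4: 4 trees catch fire, 5 burn out
  T.TT..
  TTT...
  TTF...
  TF....
  TTF...
  TTTF..
Step 5: 5 trees catch fire, 4 burn out
  T.TT..
  TTF...
  TF....
  F.....
  TF....
  TTF...

T.TT..
TTF...
TF....
F.....
TF....
TTF...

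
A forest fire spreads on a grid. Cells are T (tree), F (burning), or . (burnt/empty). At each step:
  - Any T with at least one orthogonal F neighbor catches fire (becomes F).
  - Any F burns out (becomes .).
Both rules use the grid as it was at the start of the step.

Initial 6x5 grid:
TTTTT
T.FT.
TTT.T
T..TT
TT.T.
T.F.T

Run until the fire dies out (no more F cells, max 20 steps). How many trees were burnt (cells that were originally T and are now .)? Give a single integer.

Step 1: +3 fires, +2 burnt (F count now 3)
Step 2: +3 fires, +3 burnt (F count now 3)
Step 3: +3 fires, +3 burnt (F count now 3)
Step 4: +2 fires, +3 burnt (F count now 2)
Step 5: +1 fires, +2 burnt (F count now 1)
Step 6: +2 fires, +1 burnt (F count now 2)
Step 7: +0 fires, +2 burnt (F count now 0)
Fire out after step 7
Initially T: 19, now '.': 25
Total burnt (originally-T cells now '.'): 14

Answer: 14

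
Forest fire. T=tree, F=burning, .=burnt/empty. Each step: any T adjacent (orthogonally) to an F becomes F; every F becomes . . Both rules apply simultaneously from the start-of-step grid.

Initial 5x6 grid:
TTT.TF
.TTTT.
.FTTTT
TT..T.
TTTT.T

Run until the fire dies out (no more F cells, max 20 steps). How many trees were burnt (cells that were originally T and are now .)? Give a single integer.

Step 1: +4 fires, +2 burnt (F count now 4)
Step 2: +6 fires, +4 burnt (F count now 6)
Step 3: +6 fires, +6 burnt (F count now 6)
Step 4: +3 fires, +6 burnt (F count now 3)
Step 5: +0 fires, +3 burnt (F count now 0)
Fire out after step 5
Initially T: 20, now '.': 29
Total burnt (originally-T cells now '.'): 19

Answer: 19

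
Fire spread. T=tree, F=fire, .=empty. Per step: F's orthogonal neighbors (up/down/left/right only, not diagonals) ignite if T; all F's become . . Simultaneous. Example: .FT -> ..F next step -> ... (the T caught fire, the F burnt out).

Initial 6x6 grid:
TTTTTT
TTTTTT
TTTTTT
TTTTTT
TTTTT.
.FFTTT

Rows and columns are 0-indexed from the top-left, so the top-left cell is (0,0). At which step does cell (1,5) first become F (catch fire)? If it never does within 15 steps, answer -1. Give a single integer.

Step 1: cell (1,5)='T' (+3 fires, +2 burnt)
Step 2: cell (1,5)='T' (+5 fires, +3 burnt)
Step 3: cell (1,5)='T' (+6 fires, +5 burnt)
Step 4: cell (1,5)='T' (+5 fires, +6 burnt)
Step 5: cell (1,5)='T' (+6 fires, +5 burnt)
Step 6: cell (1,5)='T' (+4 fires, +6 burnt)
Step 7: cell (1,5)='F' (+2 fires, +4 burnt)
  -> target ignites at step 7
Step 8: cell (1,5)='.' (+1 fires, +2 burnt)
Step 9: cell (1,5)='.' (+0 fires, +1 burnt)
  fire out at step 9

7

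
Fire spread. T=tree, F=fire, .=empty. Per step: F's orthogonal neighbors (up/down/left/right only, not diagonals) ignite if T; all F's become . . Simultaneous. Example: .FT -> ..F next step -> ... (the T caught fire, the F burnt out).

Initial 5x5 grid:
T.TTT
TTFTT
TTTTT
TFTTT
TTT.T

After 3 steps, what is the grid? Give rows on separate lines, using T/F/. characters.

Step 1: 8 trees catch fire, 2 burn out
  T.FTT
  TF.FT
  TFFTT
  F.FTT
  TFT.T
Step 2: 8 trees catch fire, 8 burn out
  T..FT
  F...F
  F..FT
  ...FT
  F.F.T
Step 3: 4 trees catch fire, 8 burn out
  F...F
  .....
  ....F
  ....F
  ....T

F...F
.....
....F
....F
....T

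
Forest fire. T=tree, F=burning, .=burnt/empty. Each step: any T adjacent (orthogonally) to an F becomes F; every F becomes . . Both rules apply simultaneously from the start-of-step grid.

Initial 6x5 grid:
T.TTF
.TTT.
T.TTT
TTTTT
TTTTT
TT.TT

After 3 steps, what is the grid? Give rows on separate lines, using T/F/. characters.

Step 1: 1 trees catch fire, 1 burn out
  T.TF.
  .TTT.
  T.TTT
  TTTTT
  TTTTT
  TT.TT
Step 2: 2 trees catch fire, 1 burn out
  T.F..
  .TTF.
  T.TTT
  TTTTT
  TTTTT
  TT.TT
Step 3: 2 trees catch fire, 2 burn out
  T....
  .TF..
  T.TFT
  TTTTT
  TTTTT
  TT.TT

T....
.TF..
T.TFT
TTTTT
TTTTT
TT.TT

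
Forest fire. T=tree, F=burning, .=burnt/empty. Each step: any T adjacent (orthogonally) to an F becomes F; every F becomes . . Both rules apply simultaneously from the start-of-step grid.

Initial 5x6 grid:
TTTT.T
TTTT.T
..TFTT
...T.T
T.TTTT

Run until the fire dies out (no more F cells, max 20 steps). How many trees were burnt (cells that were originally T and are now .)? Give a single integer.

Answer: 19

Derivation:
Step 1: +4 fires, +1 burnt (F count now 4)
Step 2: +4 fires, +4 burnt (F count now 4)
Step 3: +6 fires, +4 burnt (F count now 6)
Step 4: +4 fires, +6 burnt (F count now 4)
Step 5: +1 fires, +4 burnt (F count now 1)
Step 6: +0 fires, +1 burnt (F count now 0)
Fire out after step 6
Initially T: 20, now '.': 29
Total burnt (originally-T cells now '.'): 19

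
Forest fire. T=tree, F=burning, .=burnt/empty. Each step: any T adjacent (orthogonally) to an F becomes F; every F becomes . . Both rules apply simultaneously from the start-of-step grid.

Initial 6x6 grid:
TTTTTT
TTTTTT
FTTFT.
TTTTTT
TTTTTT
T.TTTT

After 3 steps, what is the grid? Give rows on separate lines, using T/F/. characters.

Step 1: 7 trees catch fire, 2 burn out
  TTTTTT
  FTTFTT
  .FF.F.
  FTTFTT
  TTTTTT
  T.TTTT
Step 2: 10 trees catch fire, 7 burn out
  FTTFTT
  .FF.FT
  ......
  .FF.FT
  FTTFTT
  T.TTTT
Step 3: 10 trees catch fire, 10 burn out
  .FF.FT
  .....F
  ......
  .....F
  .FF.FT
  F.TFTT

.FF.FT
.....F
......
.....F
.FF.FT
F.TFTT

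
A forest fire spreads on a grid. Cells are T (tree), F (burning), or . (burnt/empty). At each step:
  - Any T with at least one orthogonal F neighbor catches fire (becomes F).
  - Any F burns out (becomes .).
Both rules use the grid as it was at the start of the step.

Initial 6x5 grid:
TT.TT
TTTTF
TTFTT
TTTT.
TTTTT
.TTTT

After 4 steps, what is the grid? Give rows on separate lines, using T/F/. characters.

Step 1: 7 trees catch fire, 2 burn out
  TT.TF
  TTFF.
  TF.FF
  TTFT.
  TTTTT
  .TTTT
Step 2: 6 trees catch fire, 7 burn out
  TT.F.
  TF...
  F....
  TF.F.
  TTFTT
  .TTTT
Step 3: 6 trees catch fire, 6 burn out
  TF...
  F....
  .....
  F....
  TF.FT
  .TFTT
Step 4: 5 trees catch fire, 6 burn out
  F....
  .....
  .....
  .....
  F...F
  .F.FT

F....
.....
.....
.....
F...F
.F.FT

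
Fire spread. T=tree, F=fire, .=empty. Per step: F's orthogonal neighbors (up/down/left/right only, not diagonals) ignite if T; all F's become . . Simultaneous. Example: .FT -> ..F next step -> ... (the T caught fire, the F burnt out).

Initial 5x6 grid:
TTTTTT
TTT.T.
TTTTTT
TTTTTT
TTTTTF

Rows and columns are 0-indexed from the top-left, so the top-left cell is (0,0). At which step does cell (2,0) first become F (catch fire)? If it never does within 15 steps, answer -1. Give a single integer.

Step 1: cell (2,0)='T' (+2 fires, +1 burnt)
Step 2: cell (2,0)='T' (+3 fires, +2 burnt)
Step 3: cell (2,0)='T' (+3 fires, +3 burnt)
Step 4: cell (2,0)='T' (+4 fires, +3 burnt)
Step 5: cell (2,0)='T' (+4 fires, +4 burnt)
Step 6: cell (2,0)='T' (+5 fires, +4 burnt)
Step 7: cell (2,0)='F' (+3 fires, +5 burnt)
  -> target ignites at step 7
Step 8: cell (2,0)='.' (+2 fires, +3 burnt)
Step 9: cell (2,0)='.' (+1 fires, +2 burnt)
Step 10: cell (2,0)='.' (+0 fires, +1 burnt)
  fire out at step 10

7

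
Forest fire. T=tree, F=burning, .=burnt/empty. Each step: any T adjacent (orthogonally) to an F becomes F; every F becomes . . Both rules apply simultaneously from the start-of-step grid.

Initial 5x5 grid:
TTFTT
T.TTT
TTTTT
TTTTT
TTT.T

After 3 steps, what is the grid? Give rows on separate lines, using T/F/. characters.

Step 1: 3 trees catch fire, 1 burn out
  TF.FT
  T.FTT
  TTTTT
  TTTTT
  TTT.T
Step 2: 4 trees catch fire, 3 burn out
  F...F
  T..FT
  TTFTT
  TTTTT
  TTT.T
Step 3: 5 trees catch fire, 4 burn out
  .....
  F...F
  TF.FT
  TTFTT
  TTT.T

.....
F...F
TF.FT
TTFTT
TTT.T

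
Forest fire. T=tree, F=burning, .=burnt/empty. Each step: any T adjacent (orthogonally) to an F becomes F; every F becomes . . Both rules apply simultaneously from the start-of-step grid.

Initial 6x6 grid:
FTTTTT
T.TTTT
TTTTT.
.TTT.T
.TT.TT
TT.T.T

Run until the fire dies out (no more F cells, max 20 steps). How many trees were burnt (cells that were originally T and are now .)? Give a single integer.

Answer: 22

Derivation:
Step 1: +2 fires, +1 burnt (F count now 2)
Step 2: +2 fires, +2 burnt (F count now 2)
Step 3: +3 fires, +2 burnt (F count now 3)
Step 4: +4 fires, +3 burnt (F count now 4)
Step 5: +5 fires, +4 burnt (F count now 5)
Step 6: +5 fires, +5 burnt (F count now 5)
Step 7: +1 fires, +5 burnt (F count now 1)
Step 8: +0 fires, +1 burnt (F count now 0)
Fire out after step 8
Initially T: 27, now '.': 31
Total burnt (originally-T cells now '.'): 22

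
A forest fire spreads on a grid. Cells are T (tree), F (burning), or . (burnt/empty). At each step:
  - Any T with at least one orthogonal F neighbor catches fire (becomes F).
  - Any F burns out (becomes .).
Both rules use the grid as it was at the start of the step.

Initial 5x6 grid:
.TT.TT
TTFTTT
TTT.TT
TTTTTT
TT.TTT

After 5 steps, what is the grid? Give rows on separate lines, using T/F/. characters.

Step 1: 4 trees catch fire, 1 burn out
  .TF.TT
  TF.FTT
  TTF.TT
  TTTTTT
  TT.TTT
Step 2: 5 trees catch fire, 4 burn out
  .F..TT
  F...FT
  TF..TT
  TTFTTT
  TT.TTT
Step 3: 6 trees catch fire, 5 burn out
  ....FT
  .....F
  F...FT
  TF.FTT
  TT.TTT
Step 4: 6 trees catch fire, 6 burn out
  .....F
  ......
  .....F
  F...FT
  TF.FTT
Step 5: 3 trees catch fire, 6 burn out
  ......
  ......
  ......
  .....F
  F...FT

......
......
......
.....F
F...FT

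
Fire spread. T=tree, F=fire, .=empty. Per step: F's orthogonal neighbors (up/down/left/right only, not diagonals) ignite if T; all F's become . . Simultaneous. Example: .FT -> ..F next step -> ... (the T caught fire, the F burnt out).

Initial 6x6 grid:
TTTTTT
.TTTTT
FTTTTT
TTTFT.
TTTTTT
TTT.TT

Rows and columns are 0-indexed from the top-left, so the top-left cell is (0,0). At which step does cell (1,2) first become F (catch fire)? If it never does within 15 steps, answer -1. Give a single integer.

Step 1: cell (1,2)='T' (+6 fires, +2 burnt)
Step 2: cell (1,2)='T' (+8 fires, +6 burnt)
Step 3: cell (1,2)='F' (+10 fires, +8 burnt)
  -> target ignites at step 3
Step 4: cell (1,2)='.' (+6 fires, +10 burnt)
Step 5: cell (1,2)='.' (+1 fires, +6 burnt)
Step 6: cell (1,2)='.' (+0 fires, +1 burnt)
  fire out at step 6

3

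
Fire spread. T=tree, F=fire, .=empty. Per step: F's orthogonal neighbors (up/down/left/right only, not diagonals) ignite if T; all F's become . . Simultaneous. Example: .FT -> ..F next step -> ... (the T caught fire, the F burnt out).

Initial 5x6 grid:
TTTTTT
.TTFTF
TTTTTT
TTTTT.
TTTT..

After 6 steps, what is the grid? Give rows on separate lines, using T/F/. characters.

Step 1: 6 trees catch fire, 2 burn out
  TTTFTF
  .TF.F.
  TTTFTF
  TTTTT.
  TTTT..
Step 2: 6 trees catch fire, 6 burn out
  TTF.F.
  .F....
  TTF.F.
  TTTFT.
  TTTT..
Step 3: 5 trees catch fire, 6 burn out
  TF....
  ......
  TF....
  TTF.F.
  TTTF..
Step 4: 4 trees catch fire, 5 burn out
  F.....
  ......
  F.....
  TF....
  TTF...
Step 5: 2 trees catch fire, 4 burn out
  ......
  ......
  ......
  F.....
  TF....
Step 6: 1 trees catch fire, 2 burn out
  ......
  ......
  ......
  ......
  F.....

......
......
......
......
F.....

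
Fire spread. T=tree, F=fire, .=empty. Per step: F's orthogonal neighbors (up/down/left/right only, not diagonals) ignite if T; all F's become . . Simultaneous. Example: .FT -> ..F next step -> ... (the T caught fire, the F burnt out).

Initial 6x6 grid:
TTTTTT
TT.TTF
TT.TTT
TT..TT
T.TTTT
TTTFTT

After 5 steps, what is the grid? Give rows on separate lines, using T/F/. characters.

Step 1: 6 trees catch fire, 2 burn out
  TTTTTF
  TT.TF.
  TT.TTF
  TT..TT
  T.TFTT
  TTF.FT
Step 2: 8 trees catch fire, 6 burn out
  TTTTF.
  TT.F..
  TT.TF.
  TT..TF
  T.F.FT
  TF...F
Step 3: 5 trees catch fire, 8 burn out
  TTTF..
  TT....
  TT.F..
  TT..F.
  T....F
  F.....
Step 4: 2 trees catch fire, 5 burn out
  TTF...
  TT....
  TT....
  TT....
  F.....
  ......
Step 5: 2 trees catch fire, 2 burn out
  TF....
  TT....
  TT....
  FT....
  ......
  ......

TF....
TT....
TT....
FT....
......
......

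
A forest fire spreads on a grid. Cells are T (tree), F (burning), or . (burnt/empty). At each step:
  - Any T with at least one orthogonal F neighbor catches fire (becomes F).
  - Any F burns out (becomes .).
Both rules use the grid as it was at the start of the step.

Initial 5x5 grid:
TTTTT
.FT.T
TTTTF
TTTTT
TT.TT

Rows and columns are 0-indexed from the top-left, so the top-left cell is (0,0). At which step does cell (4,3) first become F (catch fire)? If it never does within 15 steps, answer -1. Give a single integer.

Step 1: cell (4,3)='T' (+6 fires, +2 burnt)
Step 2: cell (4,3)='T' (+8 fires, +6 burnt)
Step 3: cell (4,3)='F' (+5 fires, +8 burnt)
  -> target ignites at step 3
Step 4: cell (4,3)='.' (+1 fires, +5 burnt)
Step 5: cell (4,3)='.' (+0 fires, +1 burnt)
  fire out at step 5

3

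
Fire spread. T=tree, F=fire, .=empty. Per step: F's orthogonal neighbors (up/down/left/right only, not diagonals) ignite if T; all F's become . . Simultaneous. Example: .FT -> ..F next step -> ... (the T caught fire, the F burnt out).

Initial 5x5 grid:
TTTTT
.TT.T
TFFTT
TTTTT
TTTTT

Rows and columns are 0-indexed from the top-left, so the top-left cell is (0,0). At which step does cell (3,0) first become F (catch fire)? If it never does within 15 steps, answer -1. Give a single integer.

Step 1: cell (3,0)='T' (+6 fires, +2 burnt)
Step 2: cell (3,0)='F' (+7 fires, +6 burnt)
  -> target ignites at step 2
Step 3: cell (3,0)='.' (+6 fires, +7 burnt)
Step 4: cell (3,0)='.' (+2 fires, +6 burnt)
Step 5: cell (3,0)='.' (+0 fires, +2 burnt)
  fire out at step 5

2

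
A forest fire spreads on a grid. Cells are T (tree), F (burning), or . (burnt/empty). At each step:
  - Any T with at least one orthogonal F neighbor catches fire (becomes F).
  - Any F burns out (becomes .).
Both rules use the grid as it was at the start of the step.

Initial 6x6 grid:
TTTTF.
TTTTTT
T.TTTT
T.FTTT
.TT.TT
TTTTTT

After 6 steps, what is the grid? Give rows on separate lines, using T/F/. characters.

Step 1: 5 trees catch fire, 2 burn out
  TTTF..
  TTTTFT
  T.FTTT
  T..FTT
  .TF.TT
  TTTTTT
Step 2: 9 trees catch fire, 5 burn out
  TTF...
  TTFF.F
  T..FFT
  T...FT
  .F..TT
  TTFTTT
Step 3: 7 trees catch fire, 9 burn out
  TF....
  TF....
  T....F
  T....F
  ....FT
  TF.FTT
Step 4: 5 trees catch fire, 7 burn out
  F.....
  F.....
  T.....
  T.....
  .....F
  F...FT
Step 5: 2 trees catch fire, 5 burn out
  ......
  ......
  F.....
  T.....
  ......
  .....F
Step 6: 1 trees catch fire, 2 burn out
  ......
  ......
  ......
  F.....
  ......
  ......

......
......
......
F.....
......
......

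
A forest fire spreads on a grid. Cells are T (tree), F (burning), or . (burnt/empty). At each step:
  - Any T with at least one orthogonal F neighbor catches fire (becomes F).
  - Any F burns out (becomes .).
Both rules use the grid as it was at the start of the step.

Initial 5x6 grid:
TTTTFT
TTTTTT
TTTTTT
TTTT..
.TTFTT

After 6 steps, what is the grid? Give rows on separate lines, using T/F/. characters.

Step 1: 6 trees catch fire, 2 burn out
  TTTF.F
  TTTTFT
  TTTTTT
  TTTF..
  .TF.FT
Step 2: 8 trees catch fire, 6 burn out
  TTF...
  TTTF.F
  TTTFFT
  TTF...
  .F...F
Step 3: 5 trees catch fire, 8 burn out
  TF....
  TTF...
  TTF..F
  TF....
  ......
Step 4: 4 trees catch fire, 5 burn out
  F.....
  TF....
  TF....
  F.....
  ......
Step 5: 2 trees catch fire, 4 burn out
  ......
  F.....
  F.....
  ......
  ......
Step 6: 0 trees catch fire, 2 burn out
  ......
  ......
  ......
  ......
  ......

......
......
......
......
......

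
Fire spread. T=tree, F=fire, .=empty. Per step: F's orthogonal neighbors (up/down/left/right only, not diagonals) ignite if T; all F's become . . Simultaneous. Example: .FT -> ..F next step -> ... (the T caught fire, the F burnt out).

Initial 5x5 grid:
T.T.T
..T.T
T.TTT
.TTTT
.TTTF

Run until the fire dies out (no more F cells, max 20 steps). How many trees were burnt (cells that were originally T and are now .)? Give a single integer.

Step 1: +2 fires, +1 burnt (F count now 2)
Step 2: +3 fires, +2 burnt (F count now 3)
Step 3: +4 fires, +3 burnt (F count now 4)
Step 4: +3 fires, +4 burnt (F count now 3)
Step 5: +1 fires, +3 burnt (F count now 1)
Step 6: +1 fires, +1 burnt (F count now 1)
Step 7: +0 fires, +1 burnt (F count now 0)
Fire out after step 7
Initially T: 16, now '.': 23
Total burnt (originally-T cells now '.'): 14

Answer: 14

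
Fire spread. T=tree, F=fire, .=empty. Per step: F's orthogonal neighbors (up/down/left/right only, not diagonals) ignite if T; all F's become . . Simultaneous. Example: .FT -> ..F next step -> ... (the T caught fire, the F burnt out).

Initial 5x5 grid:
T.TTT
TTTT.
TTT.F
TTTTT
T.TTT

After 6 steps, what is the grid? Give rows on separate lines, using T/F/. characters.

Step 1: 1 trees catch fire, 1 burn out
  T.TTT
  TTTT.
  TTT..
  TTTTF
  T.TTT
Step 2: 2 trees catch fire, 1 burn out
  T.TTT
  TTTT.
  TTT..
  TTTF.
  T.TTF
Step 3: 2 trees catch fire, 2 burn out
  T.TTT
  TTTT.
  TTT..
  TTF..
  T.TF.
Step 4: 3 trees catch fire, 2 burn out
  T.TTT
  TTTT.
  TTF..
  TF...
  T.F..
Step 5: 3 trees catch fire, 3 burn out
  T.TTT
  TTFT.
  TF...
  F....
  T....
Step 6: 5 trees catch fire, 3 burn out
  T.FTT
  TF.F.
  F....
  .....
  F....

T.FTT
TF.F.
F....
.....
F....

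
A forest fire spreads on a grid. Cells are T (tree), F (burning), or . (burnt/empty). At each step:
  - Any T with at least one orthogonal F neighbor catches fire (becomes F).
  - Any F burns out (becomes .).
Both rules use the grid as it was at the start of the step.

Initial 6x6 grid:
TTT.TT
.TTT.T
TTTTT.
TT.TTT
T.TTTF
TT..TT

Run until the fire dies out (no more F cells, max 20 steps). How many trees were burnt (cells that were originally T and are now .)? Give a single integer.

Step 1: +3 fires, +1 burnt (F count now 3)
Step 2: +3 fires, +3 burnt (F count now 3)
Step 3: +3 fires, +3 burnt (F count now 3)
Step 4: +1 fires, +3 burnt (F count now 1)
Step 5: +2 fires, +1 burnt (F count now 2)
Step 6: +2 fires, +2 burnt (F count now 2)
Step 7: +4 fires, +2 burnt (F count now 4)
Step 8: +2 fires, +4 burnt (F count now 2)
Step 9: +2 fires, +2 burnt (F count now 2)
Step 10: +1 fires, +2 burnt (F count now 1)
Step 11: +1 fires, +1 burnt (F count now 1)
Step 12: +0 fires, +1 burnt (F count now 0)
Fire out after step 12
Initially T: 27, now '.': 33
Total burnt (originally-T cells now '.'): 24

Answer: 24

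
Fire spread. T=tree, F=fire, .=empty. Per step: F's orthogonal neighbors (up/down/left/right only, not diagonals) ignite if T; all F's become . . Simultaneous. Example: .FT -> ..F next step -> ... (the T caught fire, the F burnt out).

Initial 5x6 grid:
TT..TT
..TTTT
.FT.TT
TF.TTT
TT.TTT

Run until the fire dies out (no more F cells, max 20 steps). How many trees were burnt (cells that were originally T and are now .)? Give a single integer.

Answer: 18

Derivation:
Step 1: +3 fires, +2 burnt (F count now 3)
Step 2: +2 fires, +3 burnt (F count now 2)
Step 3: +1 fires, +2 burnt (F count now 1)
Step 4: +1 fires, +1 burnt (F count now 1)
Step 5: +3 fires, +1 burnt (F count now 3)
Step 6: +3 fires, +3 burnt (F count now 3)
Step 7: +3 fires, +3 burnt (F count now 3)
Step 8: +2 fires, +3 burnt (F count now 2)
Step 9: +0 fires, +2 burnt (F count now 0)
Fire out after step 9
Initially T: 20, now '.': 28
Total burnt (originally-T cells now '.'): 18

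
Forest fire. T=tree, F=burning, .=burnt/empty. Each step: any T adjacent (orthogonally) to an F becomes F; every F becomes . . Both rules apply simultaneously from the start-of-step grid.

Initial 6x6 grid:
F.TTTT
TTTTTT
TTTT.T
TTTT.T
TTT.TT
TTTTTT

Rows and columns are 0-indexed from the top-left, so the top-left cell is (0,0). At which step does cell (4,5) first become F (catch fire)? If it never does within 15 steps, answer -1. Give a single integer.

Step 1: cell (4,5)='T' (+1 fires, +1 burnt)
Step 2: cell (4,5)='T' (+2 fires, +1 burnt)
Step 3: cell (4,5)='T' (+3 fires, +2 burnt)
Step 4: cell (4,5)='T' (+5 fires, +3 burnt)
Step 5: cell (4,5)='T' (+6 fires, +5 burnt)
Step 6: cell (4,5)='T' (+5 fires, +6 burnt)
Step 7: cell (4,5)='T' (+3 fires, +5 burnt)
Step 8: cell (4,5)='T' (+2 fires, +3 burnt)
Step 9: cell (4,5)='F' (+2 fires, +2 burnt)
  -> target ignites at step 9
Step 10: cell (4,5)='.' (+2 fires, +2 burnt)
Step 11: cell (4,5)='.' (+0 fires, +2 burnt)
  fire out at step 11

9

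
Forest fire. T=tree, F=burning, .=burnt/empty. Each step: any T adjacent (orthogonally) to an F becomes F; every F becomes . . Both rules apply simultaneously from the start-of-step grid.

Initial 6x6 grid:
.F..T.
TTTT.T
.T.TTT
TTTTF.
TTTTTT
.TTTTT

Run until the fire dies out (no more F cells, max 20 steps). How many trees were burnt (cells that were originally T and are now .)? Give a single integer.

Step 1: +4 fires, +2 burnt (F count now 4)
Step 2: +9 fires, +4 burnt (F count now 9)
Step 3: +6 fires, +9 burnt (F count now 6)
Step 4: +3 fires, +6 burnt (F count now 3)
Step 5: +2 fires, +3 burnt (F count now 2)
Step 6: +0 fires, +2 burnt (F count now 0)
Fire out after step 6
Initially T: 25, now '.': 35
Total burnt (originally-T cells now '.'): 24

Answer: 24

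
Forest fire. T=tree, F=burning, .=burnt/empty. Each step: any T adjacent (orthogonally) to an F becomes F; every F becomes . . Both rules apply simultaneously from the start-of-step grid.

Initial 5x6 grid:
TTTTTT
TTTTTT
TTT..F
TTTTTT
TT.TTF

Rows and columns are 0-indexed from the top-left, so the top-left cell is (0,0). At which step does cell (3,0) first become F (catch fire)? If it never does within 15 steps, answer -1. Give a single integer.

Step 1: cell (3,0)='T' (+3 fires, +2 burnt)
Step 2: cell (3,0)='T' (+4 fires, +3 burnt)
Step 3: cell (3,0)='T' (+3 fires, +4 burnt)
Step 4: cell (3,0)='T' (+3 fires, +3 burnt)
Step 5: cell (3,0)='T' (+4 fires, +3 burnt)
Step 6: cell (3,0)='F' (+5 fires, +4 burnt)
  -> target ignites at step 6
Step 7: cell (3,0)='.' (+3 fires, +5 burnt)
Step 8: cell (3,0)='.' (+0 fires, +3 burnt)
  fire out at step 8

6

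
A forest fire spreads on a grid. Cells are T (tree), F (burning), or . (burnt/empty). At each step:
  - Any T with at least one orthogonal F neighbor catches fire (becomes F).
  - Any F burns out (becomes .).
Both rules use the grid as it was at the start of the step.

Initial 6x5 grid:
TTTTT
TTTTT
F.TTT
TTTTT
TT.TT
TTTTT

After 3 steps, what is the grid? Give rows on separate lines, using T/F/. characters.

Step 1: 2 trees catch fire, 1 burn out
  TTTTT
  FTTTT
  ..TTT
  FTTTT
  TT.TT
  TTTTT
Step 2: 4 trees catch fire, 2 burn out
  FTTTT
  .FTTT
  ..TTT
  .FTTT
  FT.TT
  TTTTT
Step 3: 5 trees catch fire, 4 burn out
  .FTTT
  ..FTT
  ..TTT
  ..FTT
  .F.TT
  FTTTT

.FTTT
..FTT
..TTT
..FTT
.F.TT
FTTTT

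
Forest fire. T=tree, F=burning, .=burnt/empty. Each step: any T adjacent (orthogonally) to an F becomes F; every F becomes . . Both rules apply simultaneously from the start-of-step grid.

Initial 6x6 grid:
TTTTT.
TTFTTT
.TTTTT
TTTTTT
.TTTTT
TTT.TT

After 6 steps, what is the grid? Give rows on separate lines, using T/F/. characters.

Step 1: 4 trees catch fire, 1 burn out
  TTFTT.
  TF.FTT
  .TFTTT
  TTTTTT
  .TTTTT
  TTT.TT
Step 2: 7 trees catch fire, 4 burn out
  TF.FT.
  F...FT
  .F.FTT
  TTFTTT
  .TTTTT
  TTT.TT
Step 3: 7 trees catch fire, 7 burn out
  F...F.
  .....F
  ....FT
  TF.FTT
  .TFTTT
  TTT.TT
Step 4: 6 trees catch fire, 7 burn out
  ......
  ......
  .....F
  F...FT
  .F.FTT
  TTF.TT
Step 5: 3 trees catch fire, 6 burn out
  ......
  ......
  ......
  .....F
  ....FT
  TF..TT
Step 6: 3 trees catch fire, 3 burn out
  ......
  ......
  ......
  ......
  .....F
  F...FT

......
......
......
......
.....F
F...FT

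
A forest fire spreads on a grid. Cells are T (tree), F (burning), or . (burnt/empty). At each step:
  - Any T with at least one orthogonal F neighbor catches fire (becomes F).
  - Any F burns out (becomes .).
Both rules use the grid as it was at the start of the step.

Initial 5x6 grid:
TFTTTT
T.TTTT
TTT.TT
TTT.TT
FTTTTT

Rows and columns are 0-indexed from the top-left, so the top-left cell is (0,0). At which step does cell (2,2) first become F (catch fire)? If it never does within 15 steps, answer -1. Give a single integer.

Step 1: cell (2,2)='T' (+4 fires, +2 burnt)
Step 2: cell (2,2)='T' (+6 fires, +4 burnt)
Step 3: cell (2,2)='F' (+6 fires, +6 burnt)
  -> target ignites at step 3
Step 4: cell (2,2)='.' (+3 fires, +6 burnt)
Step 5: cell (2,2)='.' (+4 fires, +3 burnt)
Step 6: cell (2,2)='.' (+2 fires, +4 burnt)
Step 7: cell (2,2)='.' (+0 fires, +2 burnt)
  fire out at step 7

3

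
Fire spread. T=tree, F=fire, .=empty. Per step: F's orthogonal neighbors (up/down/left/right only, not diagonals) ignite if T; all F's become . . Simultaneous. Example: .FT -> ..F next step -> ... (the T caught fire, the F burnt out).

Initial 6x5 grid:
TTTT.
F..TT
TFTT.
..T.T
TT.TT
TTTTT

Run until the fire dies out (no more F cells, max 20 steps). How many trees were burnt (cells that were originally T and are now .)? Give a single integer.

Step 1: +3 fires, +2 burnt (F count now 3)
Step 2: +3 fires, +3 burnt (F count now 3)
Step 3: +2 fires, +3 burnt (F count now 2)
Step 4: +2 fires, +2 burnt (F count now 2)
Step 5: +0 fires, +2 burnt (F count now 0)
Fire out after step 5
Initially T: 20, now '.': 20
Total burnt (originally-T cells now '.'): 10

Answer: 10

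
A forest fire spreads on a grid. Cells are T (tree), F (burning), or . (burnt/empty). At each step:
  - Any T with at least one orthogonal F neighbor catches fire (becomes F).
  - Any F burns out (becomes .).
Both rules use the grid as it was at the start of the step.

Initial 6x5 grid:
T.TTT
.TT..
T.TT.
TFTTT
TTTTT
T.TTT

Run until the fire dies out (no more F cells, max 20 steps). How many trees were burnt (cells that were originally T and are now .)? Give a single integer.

Step 1: +3 fires, +1 burnt (F count now 3)
Step 2: +5 fires, +3 burnt (F count now 5)
Step 3: +6 fires, +5 burnt (F count now 6)
Step 4: +4 fires, +6 burnt (F count now 4)
Step 5: +2 fires, +4 burnt (F count now 2)
Step 6: +1 fires, +2 burnt (F count now 1)
Step 7: +0 fires, +1 burnt (F count now 0)
Fire out after step 7
Initially T: 22, now '.': 29
Total burnt (originally-T cells now '.'): 21

Answer: 21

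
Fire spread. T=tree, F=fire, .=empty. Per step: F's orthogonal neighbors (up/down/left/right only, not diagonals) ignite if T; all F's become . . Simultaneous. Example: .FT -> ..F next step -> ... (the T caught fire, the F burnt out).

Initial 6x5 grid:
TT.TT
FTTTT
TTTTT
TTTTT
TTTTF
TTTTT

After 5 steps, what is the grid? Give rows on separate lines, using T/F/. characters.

Step 1: 6 trees catch fire, 2 burn out
  FT.TT
  .FTTT
  FTTTT
  TTTTF
  TTTF.
  TTTTF
Step 2: 8 trees catch fire, 6 burn out
  .F.TT
  ..FTT
  .FTTF
  FTTF.
  TTF..
  TTTF.
Step 3: 9 trees catch fire, 8 burn out
  ...TT
  ...FF
  ..FF.
  .FF..
  FF...
  TTF..
Step 4: 4 trees catch fire, 9 burn out
  ...FF
  .....
  .....
  .....
  .....
  FF...
Step 5: 0 trees catch fire, 4 burn out
  .....
  .....
  .....
  .....
  .....
  .....

.....
.....
.....
.....
.....
.....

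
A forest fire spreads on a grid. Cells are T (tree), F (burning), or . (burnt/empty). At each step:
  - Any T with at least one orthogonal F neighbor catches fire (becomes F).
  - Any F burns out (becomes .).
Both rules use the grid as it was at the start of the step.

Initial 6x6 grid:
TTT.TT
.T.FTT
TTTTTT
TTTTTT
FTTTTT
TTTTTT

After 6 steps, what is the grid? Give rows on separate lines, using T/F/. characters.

Step 1: 5 trees catch fire, 2 burn out
  TTT.TT
  .T..FT
  TTTFTT
  FTTTTT
  .FTTTT
  FTTTTT
Step 2: 9 trees catch fire, 5 burn out
  TTT.FT
  .T...F
  FTF.FT
  .FTFTT
  ..FTTT
  .FTTTT
Step 3: 7 trees catch fire, 9 burn out
  TTT..F
  .T....
  .F...F
  ..F.FT
  ...FTT
  ..FTTT
Step 4: 4 trees catch fire, 7 burn out
  TTT...
  .F....
  ......
  .....F
  ....FT
  ...FTT
Step 5: 3 trees catch fire, 4 burn out
  TFT...
  ......
  ......
  ......
  .....F
  ....FT
Step 6: 3 trees catch fire, 3 burn out
  F.F...
  ......
  ......
  ......
  ......
  .....F

F.F...
......
......
......
......
.....F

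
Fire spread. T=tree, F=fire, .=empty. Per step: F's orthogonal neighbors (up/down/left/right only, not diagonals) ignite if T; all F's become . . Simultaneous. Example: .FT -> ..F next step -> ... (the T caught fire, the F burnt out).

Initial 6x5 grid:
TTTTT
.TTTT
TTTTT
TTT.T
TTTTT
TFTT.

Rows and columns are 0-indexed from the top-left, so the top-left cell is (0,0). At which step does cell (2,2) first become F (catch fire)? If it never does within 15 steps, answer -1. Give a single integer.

Step 1: cell (2,2)='T' (+3 fires, +1 burnt)
Step 2: cell (2,2)='T' (+4 fires, +3 burnt)
Step 3: cell (2,2)='T' (+4 fires, +4 burnt)
Step 4: cell (2,2)='F' (+4 fires, +4 burnt)
  -> target ignites at step 4
Step 5: cell (2,2)='.' (+4 fires, +4 burnt)
Step 6: cell (2,2)='.' (+4 fires, +4 burnt)
Step 7: cell (2,2)='.' (+2 fires, +4 burnt)
Step 8: cell (2,2)='.' (+1 fires, +2 burnt)
Step 9: cell (2,2)='.' (+0 fires, +1 burnt)
  fire out at step 9

4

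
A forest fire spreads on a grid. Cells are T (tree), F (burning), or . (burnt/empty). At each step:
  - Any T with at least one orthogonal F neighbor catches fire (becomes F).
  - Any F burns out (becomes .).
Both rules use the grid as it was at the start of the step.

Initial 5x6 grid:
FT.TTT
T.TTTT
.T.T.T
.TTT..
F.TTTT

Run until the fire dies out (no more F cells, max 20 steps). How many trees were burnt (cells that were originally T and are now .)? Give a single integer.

Step 1: +2 fires, +2 burnt (F count now 2)
Step 2: +0 fires, +2 burnt (F count now 0)
Fire out after step 2
Initially T: 19, now '.': 13
Total burnt (originally-T cells now '.'): 2

Answer: 2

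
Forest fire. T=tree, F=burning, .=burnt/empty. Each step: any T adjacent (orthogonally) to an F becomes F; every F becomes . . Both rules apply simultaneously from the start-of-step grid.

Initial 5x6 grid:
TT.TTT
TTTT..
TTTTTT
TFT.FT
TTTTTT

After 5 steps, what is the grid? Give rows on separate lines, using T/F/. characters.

Step 1: 7 trees catch fire, 2 burn out
  TT.TTT
  TTTT..
  TFTTFT
  F.F..F
  TFTTFT
Step 2: 9 trees catch fire, 7 burn out
  TT.TTT
  TFTT..
  F.FF.F
  ......
  F.FF.F
Step 3: 4 trees catch fire, 9 burn out
  TF.TTT
  F.FF..
  ......
  ......
  ......
Step 4: 2 trees catch fire, 4 burn out
  F..FTT
  ......
  ......
  ......
  ......
Step 5: 1 trees catch fire, 2 burn out
  ....FT
  ......
  ......
  ......
  ......

....FT
......
......
......
......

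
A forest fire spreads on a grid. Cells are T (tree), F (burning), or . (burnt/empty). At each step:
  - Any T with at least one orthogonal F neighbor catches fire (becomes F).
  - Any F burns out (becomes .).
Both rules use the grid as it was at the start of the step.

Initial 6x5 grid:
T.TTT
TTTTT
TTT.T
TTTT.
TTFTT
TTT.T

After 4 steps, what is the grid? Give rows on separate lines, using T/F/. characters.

Step 1: 4 trees catch fire, 1 burn out
  T.TTT
  TTTTT
  TTT.T
  TTFT.
  TF.FT
  TTF.T
Step 2: 6 trees catch fire, 4 burn out
  T.TTT
  TTTTT
  TTF.T
  TF.F.
  F...F
  TF..T
Step 3: 5 trees catch fire, 6 burn out
  T.TTT
  TTFTT
  TF..T
  F....
  .....
  F...F
Step 4: 4 trees catch fire, 5 burn out
  T.FTT
  TF.FT
  F...T
  .....
  .....
  .....

T.FTT
TF.FT
F...T
.....
.....
.....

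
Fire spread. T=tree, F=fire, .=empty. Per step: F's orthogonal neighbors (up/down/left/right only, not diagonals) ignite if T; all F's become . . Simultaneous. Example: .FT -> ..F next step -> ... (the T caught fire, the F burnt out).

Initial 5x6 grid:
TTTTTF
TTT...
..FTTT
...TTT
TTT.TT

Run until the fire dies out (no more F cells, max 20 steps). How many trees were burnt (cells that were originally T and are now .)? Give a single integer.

Answer: 16

Derivation:
Step 1: +3 fires, +2 burnt (F count now 3)
Step 2: +5 fires, +3 burnt (F count now 5)
Step 3: +4 fires, +5 burnt (F count now 4)
Step 4: +3 fires, +4 burnt (F count now 3)
Step 5: +1 fires, +3 burnt (F count now 1)
Step 6: +0 fires, +1 burnt (F count now 0)
Fire out after step 6
Initially T: 19, now '.': 27
Total burnt (originally-T cells now '.'): 16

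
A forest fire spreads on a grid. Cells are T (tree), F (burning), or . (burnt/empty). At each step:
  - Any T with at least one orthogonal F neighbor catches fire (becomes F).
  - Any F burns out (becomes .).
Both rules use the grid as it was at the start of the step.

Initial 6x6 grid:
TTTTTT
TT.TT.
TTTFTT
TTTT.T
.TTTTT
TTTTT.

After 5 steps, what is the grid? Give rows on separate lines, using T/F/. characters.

Step 1: 4 trees catch fire, 1 burn out
  TTTTTT
  TT.FT.
  TTF.FT
  TTTF.T
  .TTTTT
  TTTTT.
Step 2: 6 trees catch fire, 4 burn out
  TTTFTT
  TT..F.
  TF...F
  TTF..T
  .TTFTT
  TTTTT.
Step 3: 9 trees catch fire, 6 burn out
  TTF.FT
  TF....
  F.....
  TF...F
  .TF.FT
  TTTFT.
Step 4: 8 trees catch fire, 9 burn out
  TF...F
  F.....
  ......
  F.....
  .F...F
  TTF.F.
Step 5: 2 trees catch fire, 8 burn out
  F.....
  ......
  ......
  ......
  ......
  TF....

F.....
......
......
......
......
TF....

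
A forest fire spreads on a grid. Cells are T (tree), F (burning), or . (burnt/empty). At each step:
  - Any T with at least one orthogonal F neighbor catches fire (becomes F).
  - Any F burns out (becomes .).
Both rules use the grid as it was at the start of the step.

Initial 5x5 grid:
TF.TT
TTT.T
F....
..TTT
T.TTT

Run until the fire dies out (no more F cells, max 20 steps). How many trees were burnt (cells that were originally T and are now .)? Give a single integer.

Step 1: +3 fires, +2 burnt (F count now 3)
Step 2: +1 fires, +3 burnt (F count now 1)
Step 3: +0 fires, +1 burnt (F count now 0)
Fire out after step 3
Initially T: 14, now '.': 15
Total burnt (originally-T cells now '.'): 4

Answer: 4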